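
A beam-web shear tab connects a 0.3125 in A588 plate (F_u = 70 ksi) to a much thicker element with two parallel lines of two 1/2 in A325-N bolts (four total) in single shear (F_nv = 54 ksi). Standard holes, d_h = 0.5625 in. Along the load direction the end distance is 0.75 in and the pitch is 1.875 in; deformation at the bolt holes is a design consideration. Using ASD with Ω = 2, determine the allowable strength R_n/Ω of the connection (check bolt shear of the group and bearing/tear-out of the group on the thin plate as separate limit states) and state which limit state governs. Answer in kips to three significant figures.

Bolt shear: A_b = π·0.5²/4 = 0.1963 in²; R_n = 54 × 0.1963 × 4 × 1 = 42.41 kips → 42.41 / 2 = 21.2 kips.
Bearing (1.2 l_c t F_u ≤ 2.4 d t F_u): upper limit = 2.4·0.5·0.3125·70 = 26.25 kips.
  Edge l_c = 0.75 − 0.5625/2 = 0.4688 → r_n = 12.3 kips; interior l_c = 1.875 − 0.5625 = 1.312 → r_n = 26.25 kips.
  R_n,bearing = 2·12.3 + 2·26.25 = 77.11 kips → 77.11 / 2 = 38.6 kips.
Bolt shear governs: 21.2 kips.

21.2 kips (bolt shear governs)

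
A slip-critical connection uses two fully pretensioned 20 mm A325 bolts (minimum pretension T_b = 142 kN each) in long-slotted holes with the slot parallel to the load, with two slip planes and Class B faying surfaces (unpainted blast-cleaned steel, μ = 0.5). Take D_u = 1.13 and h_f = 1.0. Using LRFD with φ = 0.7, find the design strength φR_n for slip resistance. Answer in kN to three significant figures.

225 kN

R_n = μ · D_u · h_f · T_b · n_s · n_b = 0.5 × 1.13 × 1.0 × 142 × 2 × 2 = 320.9 kN.
Design strength φR_n = 0.7 × 320.9 = 225 kN.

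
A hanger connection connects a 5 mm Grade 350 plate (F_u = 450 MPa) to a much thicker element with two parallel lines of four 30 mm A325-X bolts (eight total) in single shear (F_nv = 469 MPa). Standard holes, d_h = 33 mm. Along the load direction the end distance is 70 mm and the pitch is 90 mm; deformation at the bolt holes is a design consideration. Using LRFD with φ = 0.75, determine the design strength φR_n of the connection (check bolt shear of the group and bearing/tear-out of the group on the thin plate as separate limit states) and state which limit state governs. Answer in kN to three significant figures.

Bolt shear: A_b = π·30²/4 = 706.9 mm²; R_n = 469 × 706.9 × 8 × 1 / 1000 = 2652 kN → 0.75 × 2652 = 1990 kN.
Bearing (1.2 l_c t F_u ≤ 2.4 d t F_u): upper limit = 2.4·30·5·450 / 1000 = 162 kN.
  Edge l_c = 70 − 33/2 = 53.5 → r_n = 144.5 kN; interior l_c = 90 − 33 = 57 → r_n = 153.9 kN.
  R_n,bearing = 2·144.5 + 6·153.9 = 1212 kN → 0.75 × 1212 = 909 kN.
Bearing governs: 909 kN.

909 kN (bearing governs)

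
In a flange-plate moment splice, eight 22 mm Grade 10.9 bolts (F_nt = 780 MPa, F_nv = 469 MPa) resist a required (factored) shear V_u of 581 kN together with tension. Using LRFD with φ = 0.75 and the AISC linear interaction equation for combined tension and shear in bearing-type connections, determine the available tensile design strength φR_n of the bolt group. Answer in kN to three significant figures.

A_b = π·22²/4 = 380.1 mm²; f_rv = 581 × 1000 / (8 × 380.1) = 191.1 MPa.
F'_nt = 1.3 F_nt − (F_nt / φF_nv) f_rv = 1.3·780 − (780/(0.75·469))·191.1 = 590.3 MPa, capped at F_nt → F'_nt = 590.3 MPa.
R_n = F'_nt · A_b · n = 590.3 × 380.1 × 8 / 1000 = 1795 kN.
Design strength φR_n = 0.75 × 1795 = 1350 kN.

1350 kN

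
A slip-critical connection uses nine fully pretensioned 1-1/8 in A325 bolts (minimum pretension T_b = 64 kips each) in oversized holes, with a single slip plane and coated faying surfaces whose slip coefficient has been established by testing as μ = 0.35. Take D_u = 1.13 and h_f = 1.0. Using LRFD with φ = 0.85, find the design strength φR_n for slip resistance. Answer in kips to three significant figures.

194 kips

R_n = μ · D_u · h_f · T_b · n_s · n_b = 0.35 × 1.13 × 1.0 × 64 × 1 × 9 = 227.8 kips.
Design strength φR_n = 0.85 × 227.8 = 194 kips.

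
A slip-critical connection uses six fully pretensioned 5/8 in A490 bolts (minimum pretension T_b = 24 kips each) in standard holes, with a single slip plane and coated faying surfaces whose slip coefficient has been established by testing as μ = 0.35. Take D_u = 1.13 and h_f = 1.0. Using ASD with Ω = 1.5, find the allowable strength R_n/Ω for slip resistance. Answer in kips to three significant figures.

38 kips

R_n = μ · D_u · h_f · T_b · n_s · n_b = 0.35 × 1.13 × 1.0 × 24 × 1 × 6 = 56.95 kips.
Allowable strength R_n/Ω = 56.95 / 1.5 = 38 kips.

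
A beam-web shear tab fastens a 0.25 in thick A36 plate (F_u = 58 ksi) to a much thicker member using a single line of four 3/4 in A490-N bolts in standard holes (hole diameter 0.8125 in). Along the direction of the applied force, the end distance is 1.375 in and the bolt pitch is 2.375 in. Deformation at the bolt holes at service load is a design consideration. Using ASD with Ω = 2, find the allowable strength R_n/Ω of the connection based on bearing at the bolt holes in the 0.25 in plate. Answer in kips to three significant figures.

47.6 kips

Per bolt r_n = 1.2 l_c t F_u ≤ 2.4 d t F_u; upper limit = 2.4 × 0.75 × 0.25 × 58 = 26.1 kips.
Edge bolt: l_c = 1.375 − 0.8125/2 = 0.9688 in → 1.2 × 0.9688 × 0.25 × 58 = 16.86 → r_n = 16.86 kips.
Interior bolts: l_c = 2.375 − 0.8125 = 1.562 in → 1.2 × 1.562 × 0.25 × 58 = 27.19 → r_n = 26.1 kips.
R_n = 1 × 16.86 + 3 × 26.1 = 95.16 kips.
Allowable strength R_n/Ω = 95.16 / 2 = 47.6 kips.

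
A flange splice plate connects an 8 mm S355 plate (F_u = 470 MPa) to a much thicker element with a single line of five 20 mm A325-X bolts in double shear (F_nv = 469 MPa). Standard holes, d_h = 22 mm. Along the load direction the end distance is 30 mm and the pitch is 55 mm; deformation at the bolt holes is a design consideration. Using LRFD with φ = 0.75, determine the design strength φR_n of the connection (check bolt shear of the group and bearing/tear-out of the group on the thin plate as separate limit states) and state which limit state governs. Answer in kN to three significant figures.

511 kN (bearing governs)

Bolt shear: A_b = π·20²/4 = 314.2 mm²; R_n = 469 × 314.2 × 5 × 2 / 1000 = 1473 kN → 0.75 × 1473 = 1110 kN.
Bearing (1.2 l_c t F_u ≤ 2.4 d t F_u): upper limit = 2.4·20·8·470 / 1000 = 180.5 kN.
  Edge l_c = 30 − 22/2 = 19 → r_n = 85.73 kN; interior l_c = 55 − 22 = 33 → r_n = 148.9 kN.
  R_n,bearing = 1·85.73 + 4·148.9 = 681.3 kN → 0.75 × 681.3 = 511 kN.
Bearing governs: 511 kN.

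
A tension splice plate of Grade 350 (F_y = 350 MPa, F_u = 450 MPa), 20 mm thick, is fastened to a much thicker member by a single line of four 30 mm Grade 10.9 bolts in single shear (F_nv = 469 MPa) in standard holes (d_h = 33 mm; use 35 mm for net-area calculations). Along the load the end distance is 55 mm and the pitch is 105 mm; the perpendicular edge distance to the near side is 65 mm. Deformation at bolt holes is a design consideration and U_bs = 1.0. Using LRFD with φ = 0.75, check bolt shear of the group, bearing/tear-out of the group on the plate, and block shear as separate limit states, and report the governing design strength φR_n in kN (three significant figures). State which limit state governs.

995 kN (bolt shear governs)

Bolt shear: A_b = π·30²/4 = 706.9 mm²; R_n = 469 × 706.9 × 4 × 1 / 1000 = 1326 kN → 0.75 × 1326 = 995 kN.
Bearing: edge l_c = 38.5, r_n = 415.8 kN; interior l_c = 72, r_n = 648 kN; R_n = 415.8 + 3·648 = 2360 kN → 1770 kN.
Block shear: A_gv = 7400, A_nv = 4950, A_nt = 950 mm²; R_n = min(0.6F_uA_nv, 0.6F_yA_gv) + U_bs·F_u·A_nt = 1764 kN → 1320 kN.
Bolt shear governs: 995 kN.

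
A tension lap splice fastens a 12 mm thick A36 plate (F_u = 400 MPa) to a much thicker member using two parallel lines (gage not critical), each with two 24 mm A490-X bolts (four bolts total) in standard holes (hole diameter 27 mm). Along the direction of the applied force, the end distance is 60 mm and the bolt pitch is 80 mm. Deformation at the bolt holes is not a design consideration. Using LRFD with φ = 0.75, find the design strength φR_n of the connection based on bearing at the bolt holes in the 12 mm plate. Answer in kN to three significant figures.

1020 kN

Per bolt r_n = 1.5 l_c t F_u ≤ 3.0 d t F_u; upper limit = 3.0 × 24 × 12 × 400 / 1000 = 345.6 kN.
Edge bolt: l_c = 60 − 27/2 = 46.5 mm → 1.5 × 46.5 × 12 × 400 / 1000 = 334.8 → r_n = 334.8 kN.
Interior bolts: l_c = 80 − 27 = 53 mm → 1.5 × 53 × 12 × 400 / 1000 = 381.6 → r_n = 345.6 kN.
R_n = 2 × 334.8 + 2 × 345.6 = 1361 kN.
Design strength φR_n = 0.75 × 1361 = 1020 kN.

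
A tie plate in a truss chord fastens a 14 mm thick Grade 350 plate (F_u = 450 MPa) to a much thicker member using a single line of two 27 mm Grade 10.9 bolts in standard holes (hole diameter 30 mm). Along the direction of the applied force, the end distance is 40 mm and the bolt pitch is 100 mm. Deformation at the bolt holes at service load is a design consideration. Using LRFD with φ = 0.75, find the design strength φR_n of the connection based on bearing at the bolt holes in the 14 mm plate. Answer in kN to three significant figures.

Per bolt r_n = 1.2 l_c t F_u ≤ 2.4 d t F_u; upper limit = 2.4 × 27 × 14 × 450 / 1000 = 408.2 kN.
Edge bolt: l_c = 40 − 30/2 = 25 mm → 1.2 × 25 × 14 × 450 / 1000 = 189 → r_n = 189 kN.
Interior bolts: l_c = 100 − 30 = 70 mm → 1.2 × 70 × 14 × 450 / 1000 = 529.2 → r_n = 408.2 kN.
R_n = 1 × 189 + 1 × 408.2 = 597.2 kN.
Design strength φR_n = 0.75 × 597.2 = 448 kN.

448 kN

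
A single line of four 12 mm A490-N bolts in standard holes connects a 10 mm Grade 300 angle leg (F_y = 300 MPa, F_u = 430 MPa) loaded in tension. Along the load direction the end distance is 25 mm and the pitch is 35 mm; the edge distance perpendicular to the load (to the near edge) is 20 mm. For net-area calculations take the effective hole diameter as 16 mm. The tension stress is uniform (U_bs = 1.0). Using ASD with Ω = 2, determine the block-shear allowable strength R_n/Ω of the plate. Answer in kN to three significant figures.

121 kN

Shear plane L_v = 25 + 3·35 = 130 mm; A_gv = 130 × 10 = 1300 mm².
A_nv = (130 − 3.5·16) × 10 = 740 mm².
A_nt = (20 − 0.5·16) × 10 = 120 mm².
0.6 F_u A_nv = 190.9 kN; 0.6 F_y A_gv = 234 kN → shear rupture governs the shear term.
R_n = 190.9 + 1.0 × 430 × 120 / 1000 = 242.5 kN.
Allowable strength R_n/Ω = 242.5 / 2 = 121 kN.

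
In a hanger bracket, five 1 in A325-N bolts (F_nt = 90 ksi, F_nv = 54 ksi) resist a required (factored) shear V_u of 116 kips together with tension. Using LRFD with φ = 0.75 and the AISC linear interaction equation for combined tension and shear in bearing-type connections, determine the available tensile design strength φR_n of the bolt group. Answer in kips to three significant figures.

151 kips

A_b = π·1²/4 = 0.7854 in²; f_rv = 116 / (5 × 0.7854) = 29.54 ksi.
F'_nt = 1.3 F_nt − (F_nt / φF_nv) f_rv = 1.3·90 − (90/(0.75·54))·29.54 = 51.36 ksi, capped at F_nt → F'_nt = 51.36 ksi.
R_n = F'_nt · A_b · n = 51.36 × 0.7854 × 5 = 201.7 kips.
Design strength φR_n = 0.75 × 201.7 = 151 kips.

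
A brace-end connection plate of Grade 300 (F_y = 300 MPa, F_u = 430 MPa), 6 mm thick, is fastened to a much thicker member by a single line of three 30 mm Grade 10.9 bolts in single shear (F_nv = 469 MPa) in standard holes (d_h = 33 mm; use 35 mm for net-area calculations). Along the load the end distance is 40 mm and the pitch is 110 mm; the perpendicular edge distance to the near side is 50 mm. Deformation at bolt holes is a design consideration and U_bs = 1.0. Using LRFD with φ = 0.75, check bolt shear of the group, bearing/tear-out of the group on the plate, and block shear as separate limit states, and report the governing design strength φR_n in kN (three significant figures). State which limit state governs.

263 kN (block shear governs)

Bolt shear: A_b = π·30²/4 = 706.9 mm²; R_n = 469 × 706.9 × 3 × 1 / 1000 = 994.5 kN → 0.75 × 994.5 = 746 kN.
Bearing: edge l_c = 23.5, r_n = 72.76 kN; interior l_c = 77, r_n = 185.8 kN; R_n = 72.76 + 2·185.8 = 444.3 kN → 333 kN.
Block shear: A_gv = 1560, A_nv = 1035, A_nt = 195 mm²; R_n = min(0.6F_uA_nv, 0.6F_yA_gv) + U_bs·F_u·A_nt = 350.9 kN → 263 kN.
Block shear governs: 263 kN.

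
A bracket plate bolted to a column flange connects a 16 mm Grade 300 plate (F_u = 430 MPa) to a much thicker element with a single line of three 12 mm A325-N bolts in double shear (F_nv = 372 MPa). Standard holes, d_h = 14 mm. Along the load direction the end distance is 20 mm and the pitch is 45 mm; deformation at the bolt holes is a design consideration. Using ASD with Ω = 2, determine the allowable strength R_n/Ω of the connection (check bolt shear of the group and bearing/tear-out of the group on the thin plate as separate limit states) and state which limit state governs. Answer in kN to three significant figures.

126 kN (bolt shear governs)

Bolt shear: A_b = π·12²/4 = 113.1 mm²; R_n = 372 × 113.1 × 3 × 2 / 1000 = 252.4 kN → 252.4 / 2 = 126 kN.
Bearing (1.2 l_c t F_u ≤ 2.4 d t F_u): upper limit = 2.4·12·16·430 / 1000 = 198.1 kN.
  Edge l_c = 20 − 14/2 = 13 → r_n = 107.3 kN; interior l_c = 45 − 14 = 31 → r_n = 198.1 kN.
  R_n,bearing = 1·107.3 + 2·198.1 = 503.6 kN → 503.6 / 2 = 252 kN.
Bolt shear governs: 126 kN.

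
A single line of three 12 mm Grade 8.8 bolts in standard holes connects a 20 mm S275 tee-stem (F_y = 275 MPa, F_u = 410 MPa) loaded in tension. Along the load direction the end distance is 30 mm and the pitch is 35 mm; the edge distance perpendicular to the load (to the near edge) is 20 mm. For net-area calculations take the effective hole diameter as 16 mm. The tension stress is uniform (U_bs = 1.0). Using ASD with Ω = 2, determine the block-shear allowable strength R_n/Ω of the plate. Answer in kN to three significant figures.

197 kN

Shear plane L_v = 30 + 2·35 = 100 mm; A_gv = 100 × 20 = 2000 mm².
A_nv = (100 − 2.5·16) × 20 = 1200 mm².
A_nt = (20 − 0.5·16) × 20 = 240 mm².
0.6 F_u A_nv = 295.2 kN; 0.6 F_y A_gv = 330 kN → shear rupture governs the shear term.
R_n = 295.2 + 1.0 × 410 × 240 / 1000 = 393.6 kN.
Allowable strength R_n/Ω = 393.6 / 2 = 197 kN.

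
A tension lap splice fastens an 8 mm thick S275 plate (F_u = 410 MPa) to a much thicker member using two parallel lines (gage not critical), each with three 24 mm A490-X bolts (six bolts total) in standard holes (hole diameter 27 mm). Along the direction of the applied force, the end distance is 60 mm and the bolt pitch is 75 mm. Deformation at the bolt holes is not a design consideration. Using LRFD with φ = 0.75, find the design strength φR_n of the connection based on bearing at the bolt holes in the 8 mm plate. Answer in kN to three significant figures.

1050 kN

Per bolt r_n = 1.5 l_c t F_u ≤ 3.0 d t F_u; upper limit = 3.0 × 24 × 8 × 410 / 1000 = 236.2 kN.
Edge bolt: l_c = 60 − 27/2 = 46.5 mm → 1.5 × 46.5 × 8 × 410 / 1000 = 228.8 → r_n = 228.8 kN.
Interior bolts: l_c = 75 − 27 = 48 mm → 1.5 × 48 × 8 × 410 / 1000 = 236.2 → r_n = 236.2 kN.
R_n = 2 × 228.8 + 4 × 236.2 = 1402 kN.
Design strength φR_n = 0.75 × 1402 = 1050 kN.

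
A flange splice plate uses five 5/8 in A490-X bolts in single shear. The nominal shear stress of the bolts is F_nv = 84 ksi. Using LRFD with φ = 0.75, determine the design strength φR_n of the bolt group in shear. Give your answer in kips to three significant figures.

A_b = π × 0.625² / 4 = 0.3068 in².
R_n = F_nv · A_b · n · n_s = 84 × 0.3068 × 5 × 1 = 128.9 kips.
Design strength φR_n = 0.75 × 128.9 = 96.6 kips.

96.6 kips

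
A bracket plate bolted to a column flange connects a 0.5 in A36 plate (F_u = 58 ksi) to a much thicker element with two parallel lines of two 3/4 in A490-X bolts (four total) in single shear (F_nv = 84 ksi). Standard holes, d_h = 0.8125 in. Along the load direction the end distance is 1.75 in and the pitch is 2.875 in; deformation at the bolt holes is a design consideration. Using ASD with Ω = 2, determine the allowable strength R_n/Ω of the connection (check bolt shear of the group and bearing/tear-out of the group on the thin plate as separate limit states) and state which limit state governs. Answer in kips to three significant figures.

Bolt shear: A_b = π·0.75²/4 = 0.4418 in²; R_n = 84 × 0.4418 × 4 × 1 = 148.4 kips → 148.4 / 2 = 74.2 kips.
Bearing (1.2 l_c t F_u ≤ 2.4 d t F_u): upper limit = 2.4·0.75·0.5·58 = 52.2 kips.
  Edge l_c = 1.75 − 0.8125/2 = 1.344 → r_n = 46.76 kips; interior l_c = 2.875 − 0.8125 = 2.062 → r_n = 52.2 kips.
  R_n,bearing = 2·46.76 + 2·52.2 = 197.9 kips → 197.9 / 2 = 99 kips.
Bolt shear governs: 74.2 kips.

74.2 kips (bolt shear governs)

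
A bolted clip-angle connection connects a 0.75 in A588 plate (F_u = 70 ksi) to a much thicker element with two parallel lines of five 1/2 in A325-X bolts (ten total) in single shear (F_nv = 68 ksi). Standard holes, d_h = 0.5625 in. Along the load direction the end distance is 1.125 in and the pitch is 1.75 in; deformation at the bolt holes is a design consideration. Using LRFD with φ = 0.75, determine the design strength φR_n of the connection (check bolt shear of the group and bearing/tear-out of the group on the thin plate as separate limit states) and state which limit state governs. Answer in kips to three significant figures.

Bolt shear: A_b = π·0.5²/4 = 0.1963 in²; R_n = 68 × 0.1963 × 10 × 1 = 133.5 kips → 0.75 × 133.5 = 100 kips.
Bearing (1.2 l_c t F_u ≤ 2.4 d t F_u): upper limit = 2.4·0.5·0.75·70 = 63 kips.
  Edge l_c = 1.125 − 0.5625/2 = 0.8438 → r_n = 53.16 kips; interior l_c = 1.75 − 0.5625 = 1.188 → r_n = 63 kips.
  R_n,bearing = 2·53.16 + 8·63 = 610.3 kips → 0.75 × 610.3 = 458 kips.
Bolt shear governs: 100 kips.

100 kips (bolt shear governs)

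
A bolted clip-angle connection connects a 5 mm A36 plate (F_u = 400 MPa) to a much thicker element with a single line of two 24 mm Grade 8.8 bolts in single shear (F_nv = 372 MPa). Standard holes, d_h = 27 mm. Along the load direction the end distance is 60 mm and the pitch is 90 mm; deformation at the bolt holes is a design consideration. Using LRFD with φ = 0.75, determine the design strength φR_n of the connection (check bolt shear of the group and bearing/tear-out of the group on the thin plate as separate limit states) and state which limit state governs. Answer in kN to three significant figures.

170 kN (bearing governs)

Bolt shear: A_b = π·24²/4 = 452.4 mm²; R_n = 372 × 452.4 × 2 × 1 / 1000 = 336.6 kN → 0.75 × 336.6 = 252 kN.
Bearing (1.2 l_c t F_u ≤ 2.4 d t F_u): upper limit = 2.4·24·5·400 / 1000 = 115.2 kN.
  Edge l_c = 60 − 27/2 = 46.5 → r_n = 111.6 kN; interior l_c = 90 − 27 = 63 → r_n = 115.2 kN.
  R_n,bearing = 1·111.6 + 1·115.2 = 226.8 kN → 0.75 × 226.8 = 170 kN.
Bearing governs: 170 kN.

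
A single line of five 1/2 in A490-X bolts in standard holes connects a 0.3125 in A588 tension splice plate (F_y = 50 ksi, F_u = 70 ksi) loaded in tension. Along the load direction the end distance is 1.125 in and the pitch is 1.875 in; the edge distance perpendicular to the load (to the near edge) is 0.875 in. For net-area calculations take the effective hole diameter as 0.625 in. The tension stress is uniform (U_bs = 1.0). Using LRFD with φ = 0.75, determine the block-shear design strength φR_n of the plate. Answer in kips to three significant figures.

66.4 kips

Shear plane L_v = 1.125 + 4·1.875 = 8.625 in; A_gv = 8.625 × 0.3125 = 2.695 in².
A_nv = (8.625 − 4.5·0.625) × 0.3125 = 1.816 in².
A_nt = (0.875 − 0.5·0.625) × 0.3125 = 0.1758 in².
0.6 F_u A_nv = 76.29 kips; 0.6 F_y A_gv = 80.86 kips → shear rupture governs the shear term.
R_n = 76.29 + 1.0 × 70 × 0.1758 = 88.59 kips.
Design strength φR_n = 0.75 × 88.59 = 66.4 kips.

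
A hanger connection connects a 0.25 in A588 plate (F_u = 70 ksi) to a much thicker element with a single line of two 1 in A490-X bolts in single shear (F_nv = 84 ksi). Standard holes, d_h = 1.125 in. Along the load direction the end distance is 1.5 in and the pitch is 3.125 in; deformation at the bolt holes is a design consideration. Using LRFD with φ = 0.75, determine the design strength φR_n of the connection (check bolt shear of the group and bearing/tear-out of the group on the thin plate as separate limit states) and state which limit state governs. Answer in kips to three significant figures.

46.3 kips (bearing governs)

Bolt shear: A_b = π·1²/4 = 0.7854 in²; R_n = 84 × 0.7854 × 2 × 1 = 131.9 kips → 0.75 × 131.9 = 99 kips.
Bearing (1.2 l_c t F_u ≤ 2.4 d t F_u): upper limit = 2.4·1·0.25·70 = 42 kips.
  Edge l_c = 1.5 − 1.125/2 = 0.9375 → r_n = 19.69 kips; interior l_c = 3.125 − 1.125 = 2 → r_n = 42 kips.
  R_n,bearing = 1·19.69 + 1·42 = 61.69 kips → 0.75 × 61.69 = 46.3 kips.
Bearing governs: 46.3 kips.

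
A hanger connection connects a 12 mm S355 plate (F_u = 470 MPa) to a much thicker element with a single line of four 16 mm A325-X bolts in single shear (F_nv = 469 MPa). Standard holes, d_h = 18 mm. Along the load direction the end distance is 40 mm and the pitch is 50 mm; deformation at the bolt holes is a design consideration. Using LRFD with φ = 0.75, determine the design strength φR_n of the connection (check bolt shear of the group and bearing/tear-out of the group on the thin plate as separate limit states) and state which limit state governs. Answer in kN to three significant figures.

Bolt shear: A_b = π·16²/4 = 201.1 mm²; R_n = 469 × 201.1 × 4 × 1 / 1000 = 377.2 kN → 0.75 × 377.2 = 283 kN.
Bearing (1.2 l_c t F_u ≤ 2.4 d t F_u): upper limit = 2.4·16·12·470 / 1000 = 216.6 kN.
  Edge l_c = 40 − 18/2 = 31 → r_n = 209.8 kN; interior l_c = 50 − 18 = 32 → r_n = 216.6 kN.
  R_n,bearing = 1·209.8 + 3·216.6 = 859.5 kN → 0.75 × 859.5 = 645 kN.
Bolt shear governs: 283 kN.

283 kN (bolt shear governs)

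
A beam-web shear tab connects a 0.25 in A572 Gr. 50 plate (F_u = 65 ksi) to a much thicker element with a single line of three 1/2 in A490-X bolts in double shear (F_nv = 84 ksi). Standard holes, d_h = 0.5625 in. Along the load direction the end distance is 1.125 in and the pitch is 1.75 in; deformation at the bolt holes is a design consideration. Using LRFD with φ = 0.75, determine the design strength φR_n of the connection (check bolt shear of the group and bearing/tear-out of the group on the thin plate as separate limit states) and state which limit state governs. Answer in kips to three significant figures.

Bolt shear: A_b = π·0.5²/4 = 0.1963 in²; R_n = 84 × 0.1963 × 3 × 2 = 98.96 kips → 0.75 × 98.96 = 74.2 kips.
Bearing (1.2 l_c t F_u ≤ 2.4 d t F_u): upper limit = 2.4·0.5·0.25·65 = 19.5 kips.
  Edge l_c = 1.125 − 0.5625/2 = 0.8438 → r_n = 16.45 kips; interior l_c = 1.75 − 0.5625 = 1.188 → r_n = 19.5 kips.
  R_n,bearing = 1·16.45 + 2·19.5 = 55.45 kips → 0.75 × 55.45 = 41.6 kips.
Bearing governs: 41.6 kips.

41.6 kips (bearing governs)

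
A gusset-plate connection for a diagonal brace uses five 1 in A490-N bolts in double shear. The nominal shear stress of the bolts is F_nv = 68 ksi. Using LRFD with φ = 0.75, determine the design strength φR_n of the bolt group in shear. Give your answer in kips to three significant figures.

401 kips

A_b = π × 1² / 4 = 0.7854 in².
R_n = F_nv · A_b · n · n_s = 68 × 0.7854 × 5 × 2 = 534.1 kips.
Design strength φR_n = 0.75 × 534.1 = 401 kips.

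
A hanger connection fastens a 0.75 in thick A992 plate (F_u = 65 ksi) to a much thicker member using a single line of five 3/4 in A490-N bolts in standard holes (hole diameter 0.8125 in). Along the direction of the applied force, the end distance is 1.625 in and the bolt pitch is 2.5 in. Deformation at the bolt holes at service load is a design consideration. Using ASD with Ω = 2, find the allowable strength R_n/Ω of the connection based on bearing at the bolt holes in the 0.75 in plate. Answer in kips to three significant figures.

211 kips

Per bolt r_n = 1.2 l_c t F_u ≤ 2.4 d t F_u; upper limit = 2.4 × 0.75 × 0.75 × 65 = 87.75 kips.
Edge bolt: l_c = 1.625 − 0.8125/2 = 1.219 in → 1.2 × 1.219 × 0.75 × 65 = 71.3 → r_n = 71.3 kips.
Interior bolts: l_c = 2.5 − 0.8125 = 1.688 in → 1.2 × 1.688 × 0.75 × 65 = 98.72 → r_n = 87.75 kips.
R_n = 1 × 71.3 + 4 × 87.75 = 422.3 kips.
Allowable strength R_n/Ω = 422.3 / 2 = 211 kips.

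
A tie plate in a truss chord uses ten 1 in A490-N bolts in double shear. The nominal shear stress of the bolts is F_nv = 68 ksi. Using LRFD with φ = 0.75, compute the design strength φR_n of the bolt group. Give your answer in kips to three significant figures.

A_b = π × 1² / 4 = 0.7854 in².
R_n = F_nv · A_b · n · n_s = 68 × 0.7854 × 10 × 2 = 1068 kips.
Design strength φR_n = 0.75 × 1068 = 801 kips.

801 kips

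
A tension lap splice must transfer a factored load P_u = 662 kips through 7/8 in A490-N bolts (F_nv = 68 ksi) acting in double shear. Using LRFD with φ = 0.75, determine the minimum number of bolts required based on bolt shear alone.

A_b = π·0.875²/4 = 0.6013 in².
Per-bolt design strength φR_n = 0.75 × 68 × 0.6013 × 2 = 61.33 kips.
n ≥ 662 / 61.33 = 10.79 → use 11 bolts.

11 bolts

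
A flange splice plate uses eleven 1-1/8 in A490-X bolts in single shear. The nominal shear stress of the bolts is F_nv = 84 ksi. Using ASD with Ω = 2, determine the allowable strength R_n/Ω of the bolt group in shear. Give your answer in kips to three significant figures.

A_b = π × 1.125² / 4 = 0.994 in².
R_n = F_nv · A_b · n · n_s = 84 × 0.994 × 11 × 1 = 918.5 kips.
Allowable strength R_n/Ω = 918.5 / 2 = 459 kips.

459 kips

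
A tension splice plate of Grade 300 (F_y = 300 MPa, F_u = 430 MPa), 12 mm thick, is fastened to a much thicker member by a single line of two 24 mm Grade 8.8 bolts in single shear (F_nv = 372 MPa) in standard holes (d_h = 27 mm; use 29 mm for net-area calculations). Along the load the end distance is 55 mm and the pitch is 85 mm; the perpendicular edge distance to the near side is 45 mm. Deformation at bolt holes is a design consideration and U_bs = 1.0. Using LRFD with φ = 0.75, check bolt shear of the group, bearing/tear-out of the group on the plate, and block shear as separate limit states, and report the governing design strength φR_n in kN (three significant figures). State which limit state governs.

252 kN (bolt shear governs)

Bolt shear: A_b = π·24²/4 = 452.4 mm²; R_n = 372 × 452.4 × 2 × 1 / 1000 = 336.6 kN → 0.75 × 336.6 = 252 kN.
Bearing: edge l_c = 41.5, r_n = 257 kN; interior l_c = 58, r_n = 297.2 kN; R_n = 257 + 1·297.2 = 554.2 kN → 416 kN.
Block shear: A_gv = 1680, A_nv = 1158, A_nt = 366 mm²; R_n = min(0.6F_uA_nv, 0.6F_yA_gv) + U_bs·F_u·A_nt = 456.1 kN → 342 kN.
Bolt shear governs: 252 kN.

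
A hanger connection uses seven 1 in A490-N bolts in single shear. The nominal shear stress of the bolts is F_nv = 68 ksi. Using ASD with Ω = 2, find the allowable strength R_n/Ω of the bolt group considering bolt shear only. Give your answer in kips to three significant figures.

187 kips

A_b = π × 1² / 4 = 0.7854 in².
R_n = F_nv · A_b · n · n_s = 68 × 0.7854 × 7 × 1 = 373.8 kips.
Allowable strength R_n/Ω = 373.8 / 2 = 187 kips.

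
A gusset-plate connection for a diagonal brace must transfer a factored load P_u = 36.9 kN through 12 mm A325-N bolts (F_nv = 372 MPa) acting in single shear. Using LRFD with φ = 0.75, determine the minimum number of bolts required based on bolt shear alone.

2 bolts

A_b = π·12²/4 = 113.1 mm².
Per-bolt design strength φR_n = 0.75 × 372 × 113.1 × 1 / 1000 = 31.55 kN.
n ≥ 36.9 / 31.55 = 1.169 → use 2 bolts.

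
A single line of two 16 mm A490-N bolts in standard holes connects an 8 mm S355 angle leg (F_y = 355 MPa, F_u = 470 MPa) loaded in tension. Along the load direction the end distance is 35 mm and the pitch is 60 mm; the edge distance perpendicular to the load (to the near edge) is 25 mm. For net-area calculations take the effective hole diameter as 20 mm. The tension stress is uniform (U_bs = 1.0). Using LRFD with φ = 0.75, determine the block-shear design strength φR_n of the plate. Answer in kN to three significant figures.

Shear plane L_v = 35 + 1·60 = 95 mm; A_gv = 95 × 8 = 760 mm².
A_nv = (95 − 1.5·20) × 8 = 520 mm².
A_nt = (25 − 0.5·20) × 8 = 120 mm².
0.6 F_u A_nv = 146.6 kN; 0.6 F_y A_gv = 161.9 kN → shear rupture governs the shear term.
R_n = 146.6 + 1.0 × 470 × 120 / 1000 = 203 kN.
Design strength φR_n = 0.75 × 203 = 152 kN.

152 kN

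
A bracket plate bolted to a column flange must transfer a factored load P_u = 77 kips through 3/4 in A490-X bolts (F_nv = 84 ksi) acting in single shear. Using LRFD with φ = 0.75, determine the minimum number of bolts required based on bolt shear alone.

3 bolts

A_b = π·0.75²/4 = 0.4418 in².
Per-bolt design strength φR_n = 0.75 × 84 × 0.4418 × 1 = 27.83 kips.
n ≥ 77 / 27.83 = 2.767 → use 3 bolts.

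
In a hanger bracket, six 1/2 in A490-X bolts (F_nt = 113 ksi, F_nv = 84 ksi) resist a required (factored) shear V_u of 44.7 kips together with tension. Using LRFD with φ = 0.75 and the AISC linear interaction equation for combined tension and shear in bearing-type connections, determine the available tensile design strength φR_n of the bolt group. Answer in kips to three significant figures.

A_b = π·0.5²/4 = 0.1963 in²; f_rv = 44.7 / (6 × 0.1963) = 37.94 ksi.
F'_nt = 1.3 F_nt − (F_nt / φF_nv) f_rv = 1.3·113 − (113/(0.75·84))·37.94 = 78.84 ksi, capped at F_nt → F'_nt = 78.84 ksi.
R_n = F'_nt · A_b · n = 78.84 × 0.1963 × 6 = 92.89 kips.
Design strength φR_n = 0.75 × 92.89 = 69.7 kips.

69.7 kips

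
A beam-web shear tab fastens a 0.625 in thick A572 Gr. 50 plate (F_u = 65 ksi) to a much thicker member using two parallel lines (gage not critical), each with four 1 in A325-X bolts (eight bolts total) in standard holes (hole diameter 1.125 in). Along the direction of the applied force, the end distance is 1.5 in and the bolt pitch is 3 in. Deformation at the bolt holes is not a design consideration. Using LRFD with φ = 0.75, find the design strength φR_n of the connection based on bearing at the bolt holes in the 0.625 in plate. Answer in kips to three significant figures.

Per bolt r_n = 1.5 l_c t F_u ≤ 3.0 d t F_u; upper limit = 3.0 × 1 × 0.625 × 65 = 121.9 kips.
Edge bolt: l_c = 1.5 − 1.125/2 = 0.9375 in → 1.5 × 0.9375 × 0.625 × 65 = 57.13 → r_n = 57.13 kips.
Interior bolts: l_c = 3 − 1.125 = 1.875 in → 1.5 × 1.875 × 0.625 × 65 = 114.3 → r_n = 114.3 kips.
R_n = 2 × 57.13 + 6 × 114.3 = 799.8 kips.
Design strength φR_n = 0.75 × 799.8 = 600 kips.

600 kips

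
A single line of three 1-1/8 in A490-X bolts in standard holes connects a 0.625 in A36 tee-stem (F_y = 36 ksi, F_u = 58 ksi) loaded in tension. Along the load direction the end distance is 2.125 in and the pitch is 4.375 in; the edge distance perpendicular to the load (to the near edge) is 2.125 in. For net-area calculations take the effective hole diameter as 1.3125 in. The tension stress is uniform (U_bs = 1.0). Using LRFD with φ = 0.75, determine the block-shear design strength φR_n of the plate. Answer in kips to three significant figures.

Shear plane L_v = 2.125 + 2·4.375 = 10.88 in; A_gv = 10.88 × 0.625 = 6.797 in².
A_nv = (10.88 − 2.5·1.3125) × 0.625 = 4.746 in².
A_nt = (2.125 − 0.5·1.3125) × 0.625 = 0.918 in².
0.6 F_u A_nv = 165.2 kips; 0.6 F_y A_gv = 146.8 kips → shear yielding governs the shear term.
R_n = 146.8 + 1.0 × 58 × 0.918 = 200.1 kips.
Design strength φR_n = 0.75 × 200.1 = 150 kips.

150 kips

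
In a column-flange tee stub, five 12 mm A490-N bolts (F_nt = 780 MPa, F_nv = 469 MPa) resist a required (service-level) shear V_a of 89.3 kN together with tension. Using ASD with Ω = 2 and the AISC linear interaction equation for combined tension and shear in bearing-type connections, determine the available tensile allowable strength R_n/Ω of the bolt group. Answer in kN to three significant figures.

138 kN

A_b = π·12²/4 = 113.1 mm²; f_rv = 89.3 × 1000 / (5 × 113.1) = 157.9 MPa.
F'_nt = 1.3 F_nt − (Ω F_nt / F_nv) f_rv = 1.3·780 − (2·780/469)·157.9 = 488.7 MPa, capped at F_nt → F'_nt = 488.7 MPa.
R_n = F'_nt · A_b · n = 488.7 × 113.1 × 5 / 1000 = 276.4 kN.
Allowable strength R_n/Ω = 276.4 / 2 = 138 kN.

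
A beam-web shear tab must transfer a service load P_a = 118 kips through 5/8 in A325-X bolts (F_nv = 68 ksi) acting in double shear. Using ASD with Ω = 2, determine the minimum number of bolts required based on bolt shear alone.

A_b = π·0.625²/4 = 0.3068 in².
Per-bolt allowable strength R_n/Ω = 68 × 0.3068 × 2 / 2 = 20.86 kips.
n ≥ 118 / 20.86 = 5.656 → use 6 bolts.

6 bolts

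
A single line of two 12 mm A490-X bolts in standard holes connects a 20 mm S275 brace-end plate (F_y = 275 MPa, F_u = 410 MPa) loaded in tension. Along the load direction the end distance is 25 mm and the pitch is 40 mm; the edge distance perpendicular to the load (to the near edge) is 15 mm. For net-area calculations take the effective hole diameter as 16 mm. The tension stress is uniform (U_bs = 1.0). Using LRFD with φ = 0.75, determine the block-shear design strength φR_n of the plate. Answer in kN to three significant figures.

Shear plane L_v = 25 + 1·40 = 65 mm; A_gv = 65 × 20 = 1300 mm².
A_nv = (65 − 1.5·16) × 20 = 820 mm².
A_nt = (15 − 0.5·16) × 20 = 140 mm².
0.6 F_u A_nv = 201.7 kN; 0.6 F_y A_gv = 214.5 kN → shear rupture governs the shear term.
R_n = 201.7 + 1.0 × 410 × 140 / 1000 = 259.1 kN.
Design strength φR_n = 0.75 × 259.1 = 194 kN.

194 kN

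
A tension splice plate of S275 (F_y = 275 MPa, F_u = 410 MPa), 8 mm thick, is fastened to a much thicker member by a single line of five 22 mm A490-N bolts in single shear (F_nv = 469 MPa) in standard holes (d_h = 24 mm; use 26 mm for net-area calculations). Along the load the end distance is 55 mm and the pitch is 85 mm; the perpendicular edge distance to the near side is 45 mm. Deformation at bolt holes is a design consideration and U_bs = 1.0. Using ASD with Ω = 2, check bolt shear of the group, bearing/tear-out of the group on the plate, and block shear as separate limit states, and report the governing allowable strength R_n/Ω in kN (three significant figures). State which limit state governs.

Bolt shear: A_b = π·22²/4 = 380.1 mm²; R_n = 469 × 380.1 × 5 × 1 / 1000 = 891.4 kN → 891.4 / 2 = 446 kN.
Bearing: edge l_c = 43, r_n = 169.2 kN; interior l_c = 61, r_n = 173.2 kN; R_n = 169.2 + 4·173.2 = 862 kN → 431 kN.
Block shear: A_gv = 3160, A_nv = 2224, A_nt = 256 mm²; R_n = min(0.6F_uA_nv, 0.6F_yA_gv) + U_bs·F_u·A_nt = 626.4 kN → 313 kN.
Block shear governs: 313 kN.

313 kN (block shear governs)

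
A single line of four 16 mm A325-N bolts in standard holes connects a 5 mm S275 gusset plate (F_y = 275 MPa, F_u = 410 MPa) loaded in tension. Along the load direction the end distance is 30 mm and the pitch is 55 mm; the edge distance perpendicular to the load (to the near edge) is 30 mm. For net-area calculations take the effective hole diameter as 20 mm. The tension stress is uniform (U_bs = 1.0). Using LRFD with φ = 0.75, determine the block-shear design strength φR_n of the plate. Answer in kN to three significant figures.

146 kN

Shear plane L_v = 30 + 3·55 = 195 mm; A_gv = 195 × 5 = 975 mm².
A_nv = (195 − 3.5·20) × 5 = 625 mm².
A_nt = (30 − 0.5·20) × 5 = 100 mm².
0.6 F_u A_nv = 153.8 kN; 0.6 F_y A_gv = 160.9 kN → shear rupture governs the shear term.
R_n = 153.8 + 1.0 × 410 × 100 / 1000 = 194.8 kN.
Design strength φR_n = 0.75 × 194.8 = 146 kN.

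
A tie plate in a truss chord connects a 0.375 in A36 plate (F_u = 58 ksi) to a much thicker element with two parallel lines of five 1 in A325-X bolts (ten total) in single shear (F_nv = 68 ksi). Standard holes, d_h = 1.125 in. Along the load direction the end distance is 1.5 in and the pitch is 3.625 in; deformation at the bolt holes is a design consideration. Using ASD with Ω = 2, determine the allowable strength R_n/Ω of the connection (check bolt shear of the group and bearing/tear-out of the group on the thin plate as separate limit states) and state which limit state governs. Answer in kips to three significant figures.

233 kips (bearing governs)

Bolt shear: A_b = π·1²/4 = 0.7854 in²; R_n = 68 × 0.7854 × 10 × 1 = 534.1 kips → 534.1 / 2 = 267 kips.
Bearing (1.2 l_c t F_u ≤ 2.4 d t F_u): upper limit = 2.4·1·0.375·58 = 52.2 kips.
  Edge l_c = 1.5 − 1.125/2 = 0.9375 → r_n = 24.47 kips; interior l_c = 3.625 − 1.125 = 2.5 → r_n = 52.2 kips.
  R_n,bearing = 2·24.47 + 8·52.2 = 466.5 kips → 466.5 / 2 = 233 kips.
Bearing governs: 233 kips.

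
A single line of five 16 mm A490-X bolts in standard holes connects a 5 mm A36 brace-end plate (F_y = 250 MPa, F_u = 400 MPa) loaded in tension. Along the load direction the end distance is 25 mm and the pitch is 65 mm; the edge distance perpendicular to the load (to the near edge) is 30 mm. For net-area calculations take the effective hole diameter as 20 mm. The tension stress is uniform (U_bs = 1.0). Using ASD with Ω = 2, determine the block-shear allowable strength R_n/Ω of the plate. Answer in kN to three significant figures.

127 kN

Shear plane L_v = 25 + 4·65 = 285 mm; A_gv = 285 × 5 = 1425 mm².
A_nv = (285 − 4.5·20) × 5 = 975 mm².
A_nt = (30 − 0.5·20) × 5 = 100 mm².
0.6 F_u A_nv = 234 kN; 0.6 F_y A_gv = 213.8 kN → shear yielding governs the shear term.
R_n = 213.8 + 1.0 × 400 × 100 / 1000 = 253.8 kN.
Allowable strength R_n/Ω = 253.8 / 2 = 127 kN.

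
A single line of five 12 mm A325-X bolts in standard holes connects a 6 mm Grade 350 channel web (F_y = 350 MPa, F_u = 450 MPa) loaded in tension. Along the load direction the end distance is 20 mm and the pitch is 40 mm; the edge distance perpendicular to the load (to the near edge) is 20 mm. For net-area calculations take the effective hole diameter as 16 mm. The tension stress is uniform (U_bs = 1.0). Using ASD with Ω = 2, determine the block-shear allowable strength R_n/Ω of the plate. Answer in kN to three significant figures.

Shear plane L_v = 20 + 4·40 = 180 mm; A_gv = 180 × 6 = 1080 mm².
A_nv = (180 − 4.5·16) × 6 = 648 mm².
A_nt = (20 − 0.5·16) × 6 = 72 mm².
0.6 F_u A_nv = 175 kN; 0.6 F_y A_gv = 226.8 kN → shear rupture governs the shear term.
R_n = 175 + 1.0 × 450 × 72 / 1000 = 207.4 kN.
Allowable strength R_n/Ω = 207.4 / 2 = 104 kN.

104 kN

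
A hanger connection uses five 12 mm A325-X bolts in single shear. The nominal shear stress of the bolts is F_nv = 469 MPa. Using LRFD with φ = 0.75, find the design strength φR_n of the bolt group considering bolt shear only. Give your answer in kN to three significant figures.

A_b = π × 12² / 4 = 113.1 mm².
R_n = F_nv · A_b · n · n_s = 469 × 113.1 × 5 × 1 / 1000 = 265.2 kN.
Design strength φR_n = 0.75 × 265.2 = 199 kN.

199 kN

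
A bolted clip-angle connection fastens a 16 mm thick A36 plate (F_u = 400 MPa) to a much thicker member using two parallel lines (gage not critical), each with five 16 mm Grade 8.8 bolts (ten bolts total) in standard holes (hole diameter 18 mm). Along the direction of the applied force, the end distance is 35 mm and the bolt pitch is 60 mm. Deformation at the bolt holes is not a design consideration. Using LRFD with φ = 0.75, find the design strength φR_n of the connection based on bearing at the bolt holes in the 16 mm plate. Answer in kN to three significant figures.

2220 kN

Per bolt r_n = 1.5 l_c t F_u ≤ 3.0 d t F_u; upper limit = 3.0 × 16 × 16 × 400 / 1000 = 307.2 kN.
Edge bolt: l_c = 35 − 18/2 = 26 mm → 1.5 × 26 × 16 × 400 / 1000 = 249.6 → r_n = 249.6 kN.
Interior bolts: l_c = 60 − 18 = 42 mm → 1.5 × 42 × 16 × 400 / 1000 = 403.2 → r_n = 307.2 kN.
R_n = 2 × 249.6 + 8 × 307.2 = 2957 kN.
Design strength φR_n = 0.75 × 2957 = 2220 kN.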